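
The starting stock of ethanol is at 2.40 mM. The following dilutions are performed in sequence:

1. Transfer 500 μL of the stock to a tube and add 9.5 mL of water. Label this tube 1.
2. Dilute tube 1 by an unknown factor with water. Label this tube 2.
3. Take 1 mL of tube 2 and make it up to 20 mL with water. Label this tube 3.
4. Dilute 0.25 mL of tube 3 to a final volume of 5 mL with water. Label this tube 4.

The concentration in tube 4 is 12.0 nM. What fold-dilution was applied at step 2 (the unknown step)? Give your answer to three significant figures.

Step 1: 500 μL + 9.5 mL = 10000 μL total → factor 10000/500 = 20
Step 2: unknown factor x
Step 3: 1 mL brought to 20 mL → factor 20/1 = 20
Step 4: 0.25 mL brought to 5 mL → factor 5/0.25 = 20
Product of known-step factors = 8000
Overall factor = 2.40 mM / (12.0 nM) = 2 × 10^5
x = 2 × 10^5 / 8000 = 25.0

25.0-fold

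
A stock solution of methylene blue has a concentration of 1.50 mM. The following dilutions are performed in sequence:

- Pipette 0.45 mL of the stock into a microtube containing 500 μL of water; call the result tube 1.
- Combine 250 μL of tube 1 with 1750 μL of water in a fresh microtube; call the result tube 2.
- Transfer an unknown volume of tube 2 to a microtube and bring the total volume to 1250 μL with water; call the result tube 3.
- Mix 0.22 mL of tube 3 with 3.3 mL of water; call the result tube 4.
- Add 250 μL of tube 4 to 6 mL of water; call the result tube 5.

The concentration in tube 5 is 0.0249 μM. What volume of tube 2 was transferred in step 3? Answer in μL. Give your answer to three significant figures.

Step 1: 0.45 mL + 500 μL = 0.95 mL total → factor 0.95/0.45 = 2.1111
Step 2: 250 μL + 1750 μL = 2000 μL total → factor 2000/250 = 8
Step 3: v brought to 1250 μL → factor = 1250 μL/v
Step 4: 0.22 mL + 3.3 mL = 3.52 mL total → factor 3.52/0.22 = 16
Step 5: 250 μL + 6 mL = 6250 μL total → factor 6250/250 = 25
Product of known-step factors = 6755.6
Overall factor = 1.50 mM / (0.0249 μM) = 60241
Step-3 factor = 60241 / 6755.6 = 8.9172
v = 1250 μL / 8.9172 = 140 μL

140 μL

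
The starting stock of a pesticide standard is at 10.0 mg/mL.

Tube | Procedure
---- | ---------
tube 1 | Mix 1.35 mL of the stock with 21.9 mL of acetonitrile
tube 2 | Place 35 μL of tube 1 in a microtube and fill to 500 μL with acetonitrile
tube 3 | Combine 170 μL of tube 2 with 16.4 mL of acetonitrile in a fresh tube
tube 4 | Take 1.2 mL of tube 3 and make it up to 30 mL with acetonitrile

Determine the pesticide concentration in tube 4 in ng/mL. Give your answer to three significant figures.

Step 1: 1.35 mL + 21.9 mL = 23.25 mL total → factor 23.25/1.35 = 17.222
Step 2: 35 μL brought to 500 μL → factor 500/35 = 14.286
Step 3: 170 μL + 16.4 mL = 16570 μL total → factor 16570/170 = 97.471
Step 4: 1.2 mL brought to 30 mL → factor 30/1.2 = 25
Overall dilution factor = 17.222 × 14.286 × 97.471 × 25 = 5.9952 × 10^5
Final = 10.0 mg/mL / 5.9952 × 10^5 = 1.668 × 10^-5 mg/mL = 16.7 ng/mL

16.7 ng/mL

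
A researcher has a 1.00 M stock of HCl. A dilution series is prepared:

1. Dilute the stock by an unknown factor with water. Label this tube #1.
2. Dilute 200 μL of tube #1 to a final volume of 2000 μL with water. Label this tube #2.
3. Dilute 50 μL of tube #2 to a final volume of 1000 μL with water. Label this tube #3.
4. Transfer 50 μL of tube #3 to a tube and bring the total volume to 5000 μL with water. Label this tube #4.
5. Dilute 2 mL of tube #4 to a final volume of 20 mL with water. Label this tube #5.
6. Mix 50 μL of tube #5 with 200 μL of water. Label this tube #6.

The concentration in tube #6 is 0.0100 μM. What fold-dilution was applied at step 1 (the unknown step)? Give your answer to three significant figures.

Step 1: unknown factor x
Step 2: 200 μL brought to 2000 μL → factor 2000/200 = 10
Step 3: 50 μL brought to 1000 μL → factor 1000/50 = 20
Step 4: 50 μL brought to 5000 μL → factor 5000/50 = 100
Step 5: 2 mL brought to 20 mL → factor 20/2 = 10
Step 6: 50 μL + 200 μL = 250 μL total → factor 250/50 = 5
Product of known-step factors = 1 × 10^6
Overall factor = 1.00 M / (0.0100 μM) = 1 × 10^8
x = 1 × 10^8 / 1 × 10^6 = 100

100-fold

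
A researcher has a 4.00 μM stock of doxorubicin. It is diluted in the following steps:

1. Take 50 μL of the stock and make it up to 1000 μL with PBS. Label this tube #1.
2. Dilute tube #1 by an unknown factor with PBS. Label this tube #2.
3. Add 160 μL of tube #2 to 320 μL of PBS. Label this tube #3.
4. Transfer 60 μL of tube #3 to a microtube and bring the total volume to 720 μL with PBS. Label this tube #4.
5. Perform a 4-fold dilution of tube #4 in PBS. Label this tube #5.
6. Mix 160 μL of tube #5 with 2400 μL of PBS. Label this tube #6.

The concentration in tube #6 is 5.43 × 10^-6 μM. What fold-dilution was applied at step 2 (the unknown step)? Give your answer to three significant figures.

Step 1: 50 μL brought to 1000 μL → factor 1000/50 = 20
Step 2: unknown factor x
Step 3: 160 μL + 320 μL = 480 μL total → factor 480/160 = 3
Step 4: 60 μL brought to 720 μL → factor 720/60 = 12
Step 5: 4-fold → factor 4
Step 6: 160 μL + 2400 μL = 2560 μL total → factor 2560/160 = 16
Product of known-step factors = 46080
Overall factor = 4.00 μM / (5.43 × 10^-6 μM) = 7.3665 × 10^5
x = 7.3665 × 10^5 / 46080 = 16.0

16.0-fold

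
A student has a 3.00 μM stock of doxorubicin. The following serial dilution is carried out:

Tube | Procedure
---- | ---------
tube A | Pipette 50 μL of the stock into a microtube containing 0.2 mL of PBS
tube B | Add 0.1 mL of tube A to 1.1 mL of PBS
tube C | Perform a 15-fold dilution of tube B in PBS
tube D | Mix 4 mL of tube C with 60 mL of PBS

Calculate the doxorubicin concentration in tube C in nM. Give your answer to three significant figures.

3.33 nM

Step 1: 50 μL + 0.2 mL = 250 μL total → factor 250/50 = 5
Step 2: 0.1 mL + 1.1 mL = 1.2 mL total → factor 1.2/0.1 = 12
Step 3: 15-fold → factor 15
Dilution factor through tube C = 5 × 12 × 15 = 900
[tube C] = 3.00 μM / 900 = 0.003333 μM = 3.33 nM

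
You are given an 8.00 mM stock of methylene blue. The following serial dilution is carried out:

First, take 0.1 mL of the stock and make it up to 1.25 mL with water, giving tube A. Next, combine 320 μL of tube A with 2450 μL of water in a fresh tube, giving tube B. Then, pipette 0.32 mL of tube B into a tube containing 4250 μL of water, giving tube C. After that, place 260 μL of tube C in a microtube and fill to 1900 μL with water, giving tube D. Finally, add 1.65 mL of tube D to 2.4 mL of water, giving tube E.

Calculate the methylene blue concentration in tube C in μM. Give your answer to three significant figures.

5.18 μM

Step 1: 0.1 mL brought to 1.25 mL → factor 1.25/0.1 = 12.5
Step 2: 320 μL + 2450 μL = 2770 μL total → factor 2770/320 = 8.6562
Step 3: 0.32 mL + 4250 μL = 4.57 mL total → factor 4.57/0.32 = 14.281
Dilution factor through tube C = 12.5 × 8.6562 × 14.281 = 1545.3
[tube C] = 8.00 mM / 1545.3 = 0.005177 mM = 5.18 μM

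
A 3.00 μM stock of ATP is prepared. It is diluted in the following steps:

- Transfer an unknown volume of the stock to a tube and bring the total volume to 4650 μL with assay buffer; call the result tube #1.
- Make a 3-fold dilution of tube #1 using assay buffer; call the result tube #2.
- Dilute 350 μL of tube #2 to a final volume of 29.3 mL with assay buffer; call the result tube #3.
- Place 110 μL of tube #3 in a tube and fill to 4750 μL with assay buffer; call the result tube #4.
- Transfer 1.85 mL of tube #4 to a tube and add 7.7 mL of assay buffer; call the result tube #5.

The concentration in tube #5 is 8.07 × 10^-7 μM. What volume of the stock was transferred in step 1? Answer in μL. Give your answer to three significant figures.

70.0 μL

Step 1: v brought to 4650 μL → factor = 4650 μL/v
Step 2: 3-fold → factor 3
Step 3: 350 μL brought to 29.3 mL → factor 29300/350 = 83.714
Step 4: 110 μL brought to 4750 μL → factor 4750/110 = 43.182
Step 5: 1.85 mL + 7.7 mL = 9.55 mL total → factor 9.55/1.85 = 5.1622
Product of known-step factors = 55983
Overall factor = 3.00 μM / (8.07 × 10^-7 μM) = 3.7175 × 10^6
Step-1 factor = 3.7175 × 10^6 / 55983 = 66.404
v = 4650 μL / 66.404 = 70.0 μL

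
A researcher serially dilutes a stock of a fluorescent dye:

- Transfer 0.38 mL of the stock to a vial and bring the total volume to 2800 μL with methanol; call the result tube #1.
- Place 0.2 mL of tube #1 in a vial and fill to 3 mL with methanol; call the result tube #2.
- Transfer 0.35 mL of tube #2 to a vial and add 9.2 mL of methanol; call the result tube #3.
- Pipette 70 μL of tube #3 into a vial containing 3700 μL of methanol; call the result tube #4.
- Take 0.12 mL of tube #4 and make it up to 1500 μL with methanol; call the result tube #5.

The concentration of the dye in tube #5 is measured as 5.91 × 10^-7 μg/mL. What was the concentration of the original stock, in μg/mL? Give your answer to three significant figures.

1.20 μg/mL

Step 1: 0.38 mL brought to 2800 μL → factor 2.8/0.38 = 7.3684
Step 2: 0.2 mL brought to 3 mL → factor 3/0.2 = 15
Step 3: 0.35 mL + 9.2 mL = 9.55 mL total → factor 9.55/0.35 = 27.286
Step 4: 70 μL + 3700 μL = 3770 μL total → factor 3770/70 = 53.857
Step 5: 0.12 mL brought to 1500 μL → factor 1.5/0.12 = 12.5
Overall dilution factor = 7.3684 × 15 × 27.286 × 53.857 × 12.5 = 2.0303 × 10^6
Stock = 5.91 × 10^-7 μg/mL × 2.0303 × 10^6 = 1.20 μg/mL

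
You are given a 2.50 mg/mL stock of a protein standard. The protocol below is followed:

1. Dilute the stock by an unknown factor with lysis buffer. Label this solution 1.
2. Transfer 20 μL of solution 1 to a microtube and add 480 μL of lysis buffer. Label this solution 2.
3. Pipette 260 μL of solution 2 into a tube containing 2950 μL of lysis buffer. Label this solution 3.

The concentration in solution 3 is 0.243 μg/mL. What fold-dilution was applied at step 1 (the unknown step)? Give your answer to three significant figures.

Step 1: unknown factor x
Step 2: 20 μL + 480 μL = 500 μL total → factor 500/20 = 25
Step 3: 260 μL + 2950 μL = 3210 μL total → factor 3210/260 = 12.346
Product of known-step factors = 308.65
Overall factor = 2.50 mg/mL / (0.243 μg/mL) = 10288
x = 10288 / 308.65 = 33.3

33.3-fold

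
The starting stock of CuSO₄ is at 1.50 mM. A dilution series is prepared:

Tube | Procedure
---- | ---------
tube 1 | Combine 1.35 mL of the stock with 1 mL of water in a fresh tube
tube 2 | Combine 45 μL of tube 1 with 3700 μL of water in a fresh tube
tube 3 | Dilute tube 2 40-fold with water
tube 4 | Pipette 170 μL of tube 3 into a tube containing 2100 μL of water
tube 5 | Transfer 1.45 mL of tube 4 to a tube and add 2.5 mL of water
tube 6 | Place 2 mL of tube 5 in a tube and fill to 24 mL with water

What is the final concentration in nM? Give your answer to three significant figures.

Step 1: 1.35 mL + 1 mL = 2.35 mL total → factor 2.35/1.35 = 1.7407
Step 2: 45 μL + 3700 μL = 3745 μL total → factor 3745/45 = 83.222
Step 3: 40-fold → factor 40
Step 4: 170 μL + 2100 μL = 2270 μL total → factor 2270/170 = 13.353
Step 5: 1.45 mL + 2.5 mL = 3.95 mL total → factor 3.95/1.45 = 2.7241
Step 6: 2 mL brought to 24 mL → factor 24/2 = 12
Overall dilution factor = 1.7407 × 83.222 × 40 × 13.353 × 2.7241 × 12 = 2.5294 × 10^6
Final = 1.50 mM / 2.5294 × 10^6 = 5.930 × 10^-7 mM = 0.593 nM

0.593 nM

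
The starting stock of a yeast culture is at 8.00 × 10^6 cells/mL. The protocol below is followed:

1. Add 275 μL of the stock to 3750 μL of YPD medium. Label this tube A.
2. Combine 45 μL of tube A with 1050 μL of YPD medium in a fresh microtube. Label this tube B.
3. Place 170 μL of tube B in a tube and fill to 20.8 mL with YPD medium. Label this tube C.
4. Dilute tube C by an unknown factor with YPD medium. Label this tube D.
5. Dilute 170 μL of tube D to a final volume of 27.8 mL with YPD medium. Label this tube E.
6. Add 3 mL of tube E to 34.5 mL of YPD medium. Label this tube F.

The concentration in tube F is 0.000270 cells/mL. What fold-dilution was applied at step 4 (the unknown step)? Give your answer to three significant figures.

333-fold

Step 1: 275 μL + 3750 μL = 4025 μL total → factor 4025/275 = 14.636
Step 2: 45 μL + 1050 μL = 1095 μL total → factor 1095/45 = 24.333
Step 3: 170 μL brought to 20.8 mL → factor 20800/170 = 122.35
Step 4: unknown factor x
Step 5: 170 μL brought to 27.8 mL → factor 27800/170 = 163.53
Step 6: 3 mL + 34.5 mL = 37.5 mL total → factor 37.5/3 = 12.5
Product of known-step factors = 8.9075 × 10^7
Overall factor = 8.00 × 10^6 cells/mL / (0.000270 cells/mL) = 2.963 × 10^10
x = 2.963 × 10^10 / 8.9075 × 10^7 = 333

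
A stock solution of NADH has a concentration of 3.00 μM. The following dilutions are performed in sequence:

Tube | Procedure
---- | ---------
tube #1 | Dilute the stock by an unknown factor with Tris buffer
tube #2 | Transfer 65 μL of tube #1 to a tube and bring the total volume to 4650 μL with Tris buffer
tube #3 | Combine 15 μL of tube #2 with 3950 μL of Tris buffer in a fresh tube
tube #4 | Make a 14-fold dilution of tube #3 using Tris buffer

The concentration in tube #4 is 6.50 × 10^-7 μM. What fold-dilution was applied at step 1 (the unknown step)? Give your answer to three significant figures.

Step 1: unknown factor x
Step 2: 65 μL brought to 4650 μL → factor 4650/65 = 71.538
Step 3: 15 μL + 3950 μL = 3965 μL total → factor 3965/15 = 264.33
Step 4: 14-fold → factor 14
Product of known-step factors = 2.6474 × 10^5
Overall factor = 3.00 μM / (6.50 × 10^-7 μM) = 4.6154 × 10^6
x = 4.6154 × 10^6 / 2.6474 × 10^5 = 17.4

17.4-fold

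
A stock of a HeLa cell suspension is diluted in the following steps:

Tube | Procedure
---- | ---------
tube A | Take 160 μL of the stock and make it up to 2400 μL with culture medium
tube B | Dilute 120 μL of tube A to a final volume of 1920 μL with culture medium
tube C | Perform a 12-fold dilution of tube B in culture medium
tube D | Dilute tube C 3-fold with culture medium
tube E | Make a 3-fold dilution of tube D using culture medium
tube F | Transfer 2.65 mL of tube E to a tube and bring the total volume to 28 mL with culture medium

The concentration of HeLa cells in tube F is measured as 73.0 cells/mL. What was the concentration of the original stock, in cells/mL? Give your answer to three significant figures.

2.00 × 10^7 cells/mL

Step 1: 160 μL brought to 2400 μL → factor 2400/160 = 15
Step 2: 120 μL brought to 1920 μL → factor 1920/120 = 16
Step 3: 12-fold → factor 12
Step 4: 3-fold → factor 3
Step 5: 3-fold → factor 3
Step 6: 2.65 mL brought to 28 mL → factor 28/2.65 = 10.566
Overall dilution factor = 15 × 16 × 12 × 3 × 3 × 10.566 = 2.7387 × 10^5
Stock = 73.0 cells/mL × 2.7387 × 10^5 = 2.00 × 10^7 cells/mL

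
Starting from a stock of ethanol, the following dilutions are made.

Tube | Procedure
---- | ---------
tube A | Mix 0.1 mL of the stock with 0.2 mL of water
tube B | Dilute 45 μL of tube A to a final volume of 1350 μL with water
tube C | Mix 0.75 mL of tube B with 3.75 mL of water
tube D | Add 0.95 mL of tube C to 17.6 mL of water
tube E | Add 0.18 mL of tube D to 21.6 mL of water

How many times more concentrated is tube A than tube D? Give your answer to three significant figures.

Step 1: 0.1 mL + 0.2 mL = 0.3 mL total → factor 0.3/0.1 = 3
Step 2: 45 μL brought to 1350 μL → factor 1350/45 = 30
Step 3: 0.75 mL + 3.75 mL = 4.5 mL total → factor 4.5/0.75 = 6
Step 4: 0.95 mL + 17.6 mL = 18.55 mL total → factor 18.55/0.95 = 19.526
Dilution factor to tube A = 3; to tube D = 10544
[tube A]/[tube D] = (factor to tube D)/(factor to tube A) = 10544/3 = 3.51 × 10^3

3.51 × 10^3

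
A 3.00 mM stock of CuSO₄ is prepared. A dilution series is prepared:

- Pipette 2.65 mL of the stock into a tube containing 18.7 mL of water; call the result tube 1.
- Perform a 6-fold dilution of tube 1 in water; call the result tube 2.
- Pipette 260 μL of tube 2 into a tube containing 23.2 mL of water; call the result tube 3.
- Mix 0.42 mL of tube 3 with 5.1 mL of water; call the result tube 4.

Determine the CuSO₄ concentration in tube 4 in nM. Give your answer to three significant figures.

Step 1: 2.65 mL + 18.7 mL = 21.35 mL total → factor 21.35/2.65 = 8.0566
Step 2: 6-fold → factor 6
Step 3: 260 μL + 23.2 mL = 23460 μL total → factor 23460/260 = 90.231
Step 4: 0.42 mL + 5.1 mL = 5.52 mL total → factor 5.52/0.42 = 13.143
Overall dilution factor = 8.0566 × 6 × 90.231 × 13.143 = 57325
Final = 3.00 mM / 57325 = 5.233 × 10^-5 mM = 52.3 nM

52.3 nM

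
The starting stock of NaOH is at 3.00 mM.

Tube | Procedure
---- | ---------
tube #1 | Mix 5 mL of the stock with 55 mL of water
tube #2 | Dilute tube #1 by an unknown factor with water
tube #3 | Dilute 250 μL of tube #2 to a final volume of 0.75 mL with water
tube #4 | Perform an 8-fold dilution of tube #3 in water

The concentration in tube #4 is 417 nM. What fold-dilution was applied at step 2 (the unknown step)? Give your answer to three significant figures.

Step 1: 5 mL + 55 mL = 60 mL total → factor 60/5 = 12
Step 2: unknown factor x
Step 3: 250 μL brought to 0.75 mL → factor 750/250 = 3
Step 4: 8-fold → factor 8
Product of known-step factors = 288
Overall factor = 3.00 mM / (417 nM) = 7194.2
x = 7194.2 / 288 = 25.0

25.0-fold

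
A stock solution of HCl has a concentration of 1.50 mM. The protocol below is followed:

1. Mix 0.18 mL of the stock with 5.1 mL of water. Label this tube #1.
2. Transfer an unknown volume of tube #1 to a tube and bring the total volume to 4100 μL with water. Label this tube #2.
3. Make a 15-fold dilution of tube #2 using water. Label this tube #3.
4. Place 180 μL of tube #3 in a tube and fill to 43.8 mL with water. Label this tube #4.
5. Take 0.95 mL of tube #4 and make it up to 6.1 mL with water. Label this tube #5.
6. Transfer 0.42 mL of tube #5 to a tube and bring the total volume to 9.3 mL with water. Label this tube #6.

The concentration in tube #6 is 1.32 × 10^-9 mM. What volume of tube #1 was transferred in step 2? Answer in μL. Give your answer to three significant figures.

54.9 μL

Step 1: 0.18 mL + 5.1 mL = 5.28 mL total → factor 5.28/0.18 = 29.333
Step 2: v brought to 4100 μL → factor = 4100 μL/v
Step 3: 15-fold → factor 15
Step 4: 180 μL brought to 43.8 mL → factor 43800/180 = 243.33
Step 5: 0.95 mL brought to 6.1 mL → factor 6.1/0.95 = 6.4211
Step 6: 0.42 mL brought to 9.3 mL → factor 9.3/0.42 = 22.143
Product of known-step factors = 1.5223 × 10^7
Overall factor = 1.50 mM / (1.32 × 10^-9 mM) = 1.1364 × 10^9
Step-2 factor = 1.1364 × 10^9 / 1.5223 × 10^7 = 74.649
v = 4100 μL / 74.649 = 54.9 μL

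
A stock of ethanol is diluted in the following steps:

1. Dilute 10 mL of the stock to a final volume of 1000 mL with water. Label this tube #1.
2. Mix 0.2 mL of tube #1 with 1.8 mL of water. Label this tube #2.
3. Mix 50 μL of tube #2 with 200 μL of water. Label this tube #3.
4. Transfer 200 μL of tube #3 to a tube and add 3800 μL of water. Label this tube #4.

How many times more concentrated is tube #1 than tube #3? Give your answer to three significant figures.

50.0

Step 1: 10 mL brought to 1000 mL → factor 1000/10 = 100
Step 2: 0.2 mL + 1.8 mL = 2 mL total → factor 2/0.2 = 10
Step 3: 50 μL + 200 μL = 250 μL total → factor 250/50 = 5
Dilution factor to tube #1 = 100; to tube #3 = 5000
[tube #1]/[tube #3] = (factor to tube #3)/(factor to tube #1) = 5000/100 = 50.0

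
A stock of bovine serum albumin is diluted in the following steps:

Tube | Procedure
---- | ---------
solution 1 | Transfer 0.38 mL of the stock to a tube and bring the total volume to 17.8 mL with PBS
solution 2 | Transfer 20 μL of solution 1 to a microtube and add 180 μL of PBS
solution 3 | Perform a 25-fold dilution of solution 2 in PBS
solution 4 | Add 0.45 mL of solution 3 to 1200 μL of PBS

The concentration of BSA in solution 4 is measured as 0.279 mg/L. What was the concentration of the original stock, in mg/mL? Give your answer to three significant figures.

Step 1: 0.38 mL brought to 17.8 mL → factor 17.8/0.38 = 46.842
Step 2: 20 μL + 180 μL = 200 μL total → factor 200/20 = 10
Step 3: 25-fold → factor 25
Step 4: 0.45 mL + 1200 μL = 1.65 mL total → factor 1.65/0.45 = 3.6667
Overall dilution factor = 46.842 × 10 × 25 × 3.6667 = 42939
Stock = 0.279 mg/L × 42939 = 1.198 × 10^4 mg/L = 12.0 mg/mL

12.0 mg/mL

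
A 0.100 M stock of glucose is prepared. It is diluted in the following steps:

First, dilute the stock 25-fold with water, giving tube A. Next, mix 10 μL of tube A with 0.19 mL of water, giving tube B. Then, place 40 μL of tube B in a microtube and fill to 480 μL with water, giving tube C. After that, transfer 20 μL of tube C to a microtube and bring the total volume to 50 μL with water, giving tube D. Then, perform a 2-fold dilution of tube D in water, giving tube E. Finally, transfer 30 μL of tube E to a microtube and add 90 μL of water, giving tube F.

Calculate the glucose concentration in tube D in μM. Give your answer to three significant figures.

Step 1: 25-fold → factor 25
Step 2: 10 μL + 0.19 mL = 200 μL total → factor 200/10 = 20
Step 3: 40 μL brought to 480 μL → factor 480/40 = 12
Step 4: 20 μL brought to 50 μL → factor 50/20 = 2.5
Dilution factor through tube D = 25 × 20 × 12 × 2.5 = 15000
[tube D] = 0.100 M / 15000 = 6.667 × 10^-6 M = 6.67 μM

6.67 μM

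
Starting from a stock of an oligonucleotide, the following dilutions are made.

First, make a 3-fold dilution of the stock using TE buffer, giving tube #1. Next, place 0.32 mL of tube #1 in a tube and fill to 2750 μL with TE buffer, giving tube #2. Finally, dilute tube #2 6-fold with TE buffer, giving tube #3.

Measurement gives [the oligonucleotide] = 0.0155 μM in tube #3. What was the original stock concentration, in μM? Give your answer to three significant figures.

2.40 μM

Step 1: 3-fold → factor 3
Step 2: 0.32 mL brought to 2750 μL → factor 2.75/0.32 = 8.5938
Step 3: 6-fold → factor 6
Overall dilution factor = 3 × 8.5938 × 6 = 154.69
Stock = 0.0155 μM × 154.69 = 2.40 μM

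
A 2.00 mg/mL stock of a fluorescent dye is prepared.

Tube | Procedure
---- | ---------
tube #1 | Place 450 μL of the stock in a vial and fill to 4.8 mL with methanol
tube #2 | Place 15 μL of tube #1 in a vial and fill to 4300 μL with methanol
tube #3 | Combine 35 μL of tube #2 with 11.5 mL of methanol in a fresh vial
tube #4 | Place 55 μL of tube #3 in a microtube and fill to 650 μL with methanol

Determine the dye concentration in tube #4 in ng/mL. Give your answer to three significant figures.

Step 1: 450 μL brought to 4.8 mL → factor 4800/450 = 10.667
Step 2: 15 μL brought to 4300 μL → factor 4300/15 = 286.67
Step 3: 35 μL + 11.5 mL = 11535 μL total → factor 11535/35 = 329.57
Step 4: 55 μL brought to 650 μL → factor 650/55 = 11.818
Overall dilution factor = 10.667 × 286.67 × 329.57 × 11.818 = 1.191 × 10^7
Final = 2.00 mg/mL / 1.191 × 10^7 = 1.679 × 10^-7 mg/mL = 0.168 ng/mL

0.168 ng/mL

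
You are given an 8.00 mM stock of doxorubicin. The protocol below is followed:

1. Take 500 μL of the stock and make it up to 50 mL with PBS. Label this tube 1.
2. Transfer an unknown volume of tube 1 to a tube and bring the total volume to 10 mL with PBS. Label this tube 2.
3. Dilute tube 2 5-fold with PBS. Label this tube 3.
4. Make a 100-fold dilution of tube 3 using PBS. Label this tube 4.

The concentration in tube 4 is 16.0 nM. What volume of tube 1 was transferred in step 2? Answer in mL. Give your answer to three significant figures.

1.00 mL

Step 1: 500 μL brought to 50 mL → factor 50000/500 = 100
Step 2: v brought to 10 mL → factor = 10 mL/v
Step 3: 5-fold → factor 5
Step 4: 100-fold → factor 100
Product of known-step factors = 50000
Overall factor = 8.00 mM / (16.0 nM) = 5 × 10^5
Step-2 factor = 5 × 10^5 / 50000 = 10
v = 10 mL / 10 = 1.00 mL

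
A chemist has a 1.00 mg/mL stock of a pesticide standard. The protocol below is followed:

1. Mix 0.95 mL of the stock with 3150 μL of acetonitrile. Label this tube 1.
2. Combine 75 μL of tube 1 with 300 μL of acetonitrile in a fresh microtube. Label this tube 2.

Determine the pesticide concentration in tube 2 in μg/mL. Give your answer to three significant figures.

Step 1: 0.95 mL + 3150 μL = 4.1 mL total → factor 4.1/0.95 = 4.3158
Step 2: 75 μL + 300 μL = 375 μL total → factor 375/75 = 5
Overall dilution factor = 4.3158 × 5 = 21.579
Final = 1.00 mg/mL / 21.579 = 0.04634 mg/mL = 46.3 μg/mL

46.3 μg/mL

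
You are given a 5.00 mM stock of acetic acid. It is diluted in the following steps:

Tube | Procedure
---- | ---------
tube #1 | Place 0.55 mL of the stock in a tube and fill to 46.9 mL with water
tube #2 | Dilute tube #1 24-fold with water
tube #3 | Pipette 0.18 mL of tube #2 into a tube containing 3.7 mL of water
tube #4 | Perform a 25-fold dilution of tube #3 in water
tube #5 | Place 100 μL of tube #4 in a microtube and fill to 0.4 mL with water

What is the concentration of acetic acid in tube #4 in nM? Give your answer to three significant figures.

Step 1: 0.55 mL brought to 46.9 mL → factor 46.9/0.55 = 85.273
Step 2: 24-fold → factor 24
Step 3: 0.18 mL + 3.7 mL = 3.88 mL total → factor 3.88/0.18 = 21.556
Step 4: 25-fold → factor 25
Dilution factor through tube #4 = 85.273 × 24 × 21.556 × 25 = 1.1029 × 10^6
[tube #4] = 5.00 mM / 1.1029 × 10^6 = 4.534 × 10^-6 mM = 4.53 nM

4.53 nM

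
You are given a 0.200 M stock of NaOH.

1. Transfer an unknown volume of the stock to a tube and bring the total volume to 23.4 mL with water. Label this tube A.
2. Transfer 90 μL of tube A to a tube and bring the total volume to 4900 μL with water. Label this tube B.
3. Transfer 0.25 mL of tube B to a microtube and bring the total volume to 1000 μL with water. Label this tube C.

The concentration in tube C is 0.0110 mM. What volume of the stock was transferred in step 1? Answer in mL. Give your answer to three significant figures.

0.280 mL

Step 1: v brought to 23.4 mL → factor = 23.4 mL/v
Step 2: 90 μL brought to 4900 μL → factor 4900/90 = 54.444
Step 3: 0.25 mL brought to 1000 μL → factor 1/0.25 = 4
Product of known-step factors = 217.78
Overall factor = 0.200 M / (0.0110 mM) = 18182
Step-1 factor = 18182 / 217.78 = 83.488
v = 23.4 mL / 83.488 = 0.280 mL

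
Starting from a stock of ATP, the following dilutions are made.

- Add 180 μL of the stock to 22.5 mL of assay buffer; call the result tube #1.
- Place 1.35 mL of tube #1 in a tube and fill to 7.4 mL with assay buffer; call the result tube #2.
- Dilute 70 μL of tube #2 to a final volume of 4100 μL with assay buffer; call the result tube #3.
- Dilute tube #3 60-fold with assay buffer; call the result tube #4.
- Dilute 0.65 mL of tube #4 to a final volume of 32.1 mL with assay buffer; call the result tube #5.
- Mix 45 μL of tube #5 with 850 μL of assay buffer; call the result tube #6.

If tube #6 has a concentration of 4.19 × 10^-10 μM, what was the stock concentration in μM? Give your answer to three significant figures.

0.999 μM

Step 1: 180 μL + 22.5 mL = 22680 μL total → factor 22680/180 = 126
Step 2: 1.35 mL brought to 7.4 mL → factor 7.4/1.35 = 5.4815
Step 3: 70 μL brought to 4100 μL → factor 4100/70 = 58.571
Step 4: 60-fold → factor 60
Step 5: 0.65 mL brought to 32.1 mL → factor 32.1/0.65 = 49.385
Step 6: 45 μL + 850 μL = 895 μL total → factor 895/45 = 19.889
Overall dilution factor = 126 × 5.4815 × 58.571 × 60 × 49.385 × 19.889 = 2.384 × 10^9
Stock = 4.19 × 10^-10 μM × 2.384 × 10^9 = 0.999 μM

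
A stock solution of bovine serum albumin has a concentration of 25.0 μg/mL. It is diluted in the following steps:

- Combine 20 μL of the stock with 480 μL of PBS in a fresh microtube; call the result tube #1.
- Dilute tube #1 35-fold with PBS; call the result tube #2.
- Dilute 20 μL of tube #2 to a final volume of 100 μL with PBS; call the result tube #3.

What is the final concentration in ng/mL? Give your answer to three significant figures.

5.71 ng/mL

Step 1: 20 μL + 480 μL = 500 μL total → factor 500/20 = 25
Step 2: 35-fold → factor 35
Step 3: 20 μL brought to 100 μL → factor 100/20 = 5
Overall dilution factor = 25 × 35 × 5 = 4375
Final = 25.0 μg/mL / 4375 = 0.005714 μg/mL = 5.71 ng/mL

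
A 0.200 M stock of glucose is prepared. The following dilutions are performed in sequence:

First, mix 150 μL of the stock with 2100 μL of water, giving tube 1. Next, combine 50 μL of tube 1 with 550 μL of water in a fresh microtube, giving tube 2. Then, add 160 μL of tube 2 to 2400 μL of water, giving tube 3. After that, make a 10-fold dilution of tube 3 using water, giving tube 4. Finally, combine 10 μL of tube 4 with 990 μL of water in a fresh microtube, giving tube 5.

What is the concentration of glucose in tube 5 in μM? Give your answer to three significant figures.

Step 1: 150 μL + 2100 μL = 2250 μL total → factor 2250/150 = 15
Step 2: 50 μL + 550 μL = 600 μL total → factor 600/50 = 12
Step 3: 160 μL + 2400 μL = 2560 μL total → factor 2560/160 = 16
Step 4: 10-fold → factor 10
Step 5: 10 μL + 990 μL = 1000 μL total → factor 1000/10 = 100
Overall dilution factor = 15 × 12 × 16 × 10 × 100 = 2.88 × 10^6
Final = 0.200 M / 2.88 × 10^6 = 6.944 × 10^-8 M = 0.0694 μM

0.0694 μM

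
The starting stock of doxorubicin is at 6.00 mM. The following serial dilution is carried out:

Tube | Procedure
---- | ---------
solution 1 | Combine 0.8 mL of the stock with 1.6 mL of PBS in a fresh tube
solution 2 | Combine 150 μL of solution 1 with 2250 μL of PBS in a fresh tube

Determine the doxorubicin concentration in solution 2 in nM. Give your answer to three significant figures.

Step 1: 0.8 mL + 1.6 mL = 2.4 mL total → factor 2.4/0.8 = 3
Step 2: 150 μL + 2250 μL = 2400 μL total → factor 2400/150 = 16
Overall dilution factor = 3 × 16 = 48
Final = 6.00 mM / 48 = 0.1250 mM = 1.25 × 10^5 nM

1.25 × 10^5 nM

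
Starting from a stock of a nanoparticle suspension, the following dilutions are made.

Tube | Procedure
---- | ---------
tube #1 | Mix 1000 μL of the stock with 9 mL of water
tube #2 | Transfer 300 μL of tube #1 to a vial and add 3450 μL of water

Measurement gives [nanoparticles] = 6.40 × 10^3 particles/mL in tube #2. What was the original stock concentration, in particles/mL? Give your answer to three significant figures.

8.00 × 10^5 particles/mL

Step 1: 1000 μL + 9 mL = 10000 μL total → factor 10000/1000 = 10
Step 2: 300 μL + 3450 μL = 3750 μL total → factor 3750/300 = 12.5
Overall dilution factor = 10 × 12.5 = 125
Stock = 6.40 × 10^3 particles/mL × 125 = 8.00 × 10^5 particles/mL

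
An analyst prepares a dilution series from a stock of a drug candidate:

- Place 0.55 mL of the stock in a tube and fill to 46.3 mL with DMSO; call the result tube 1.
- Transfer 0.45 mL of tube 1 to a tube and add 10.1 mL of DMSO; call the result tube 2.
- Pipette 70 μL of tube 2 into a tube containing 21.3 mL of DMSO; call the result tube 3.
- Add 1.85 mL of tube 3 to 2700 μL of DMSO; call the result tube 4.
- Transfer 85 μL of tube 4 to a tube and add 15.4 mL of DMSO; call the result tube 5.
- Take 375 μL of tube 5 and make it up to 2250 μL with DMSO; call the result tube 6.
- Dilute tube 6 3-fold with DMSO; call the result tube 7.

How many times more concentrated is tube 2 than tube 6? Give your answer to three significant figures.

8.21 × 10^5

Step 1: 0.55 mL brought to 46.3 mL → factor 46.3/0.55 = 84.182
Step 2: 0.45 mL + 10.1 mL = 10.55 mL total → factor 10.55/0.45 = 23.444
Step 3: 70 μL + 21.3 mL = 21370 μL total → factor 21370/70 = 305.29
Step 4: 1.85 mL + 2700 μL = 4.55 mL total → factor 4.55/1.85 = 2.4595
Step 5: 85 μL + 15.4 mL = 15485 μL total → factor 15485/85 = 182.18
Step 6: 375 μL brought to 2250 μL → factor 2250/375 = 6
Dilution factor to tube 2 = 1973.6; to tube 6 = 1.6197 × 10^9
[tube 2]/[tube 6] = (factor to tube 6)/(factor to tube 2) = 1.6197 × 10^9/1973.6 = 8.21 × 10^5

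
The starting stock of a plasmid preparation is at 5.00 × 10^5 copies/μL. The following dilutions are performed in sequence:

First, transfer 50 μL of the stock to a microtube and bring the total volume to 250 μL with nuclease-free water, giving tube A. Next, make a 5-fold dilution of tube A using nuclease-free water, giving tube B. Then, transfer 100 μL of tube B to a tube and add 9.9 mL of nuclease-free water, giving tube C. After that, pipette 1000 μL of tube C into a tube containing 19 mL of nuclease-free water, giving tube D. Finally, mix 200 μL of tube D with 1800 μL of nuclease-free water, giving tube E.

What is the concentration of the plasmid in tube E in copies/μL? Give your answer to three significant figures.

1.00 copies/μL

Step 1: 50 μL brought to 250 μL → factor 250/50 = 5
Step 2: 5-fold → factor 5
Step 3: 100 μL + 9.9 mL = 10000 μL total → factor 10000/100 = 100
Step 4: 1000 μL + 19 mL = 20000 μL total → factor 20000/1000 = 20
Step 5: 200 μL + 1800 μL = 2000 μL total → factor 2000/200 = 10
Overall dilution factor = 5 × 5 × 100 × 20 × 10 = 5 × 10^5
Final = 5.00 × 10^5 copies/μL / 5 × 10^5 = 1.00 copies/μL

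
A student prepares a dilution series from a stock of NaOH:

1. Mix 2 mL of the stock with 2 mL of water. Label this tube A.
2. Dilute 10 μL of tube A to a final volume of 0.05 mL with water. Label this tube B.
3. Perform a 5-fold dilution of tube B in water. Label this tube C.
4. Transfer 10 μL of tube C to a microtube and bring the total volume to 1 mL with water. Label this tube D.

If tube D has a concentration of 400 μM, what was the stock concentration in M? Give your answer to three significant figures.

Step 1: 2 mL + 2 mL = 4 mL total → factor 4/2 = 2
Step 2: 10 μL brought to 0.05 mL → factor 50/10 = 5
Step 3: 5-fold → factor 5
Step 4: 10 μL brought to 1 mL → factor 1000/10 = 100
Overall dilution factor = 2 × 5 × 5 × 100 = 5000
Stock = 400 μM × 5000 = 2.000 × 10^6 μM = 2.00 M

2.00 M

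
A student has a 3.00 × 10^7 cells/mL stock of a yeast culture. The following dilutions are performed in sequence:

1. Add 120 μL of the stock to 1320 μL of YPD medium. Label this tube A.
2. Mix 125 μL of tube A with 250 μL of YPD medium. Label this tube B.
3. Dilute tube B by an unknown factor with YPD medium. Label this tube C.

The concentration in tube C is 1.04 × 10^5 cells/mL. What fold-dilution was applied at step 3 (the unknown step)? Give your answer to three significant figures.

Step 1: 120 μL + 1320 μL = 1440 μL total → factor 1440/120 = 12
Step 2: 125 μL + 250 μL = 375 μL total → factor 375/125 = 3
Step 3: unknown factor x
Product of known-step factors = 36
Overall factor = 3.00 × 10^7 cells/mL / (1.04 × 10^5 cells/mL) = 288.46
x = 288.46 / 36 = 8.01

8.01-fold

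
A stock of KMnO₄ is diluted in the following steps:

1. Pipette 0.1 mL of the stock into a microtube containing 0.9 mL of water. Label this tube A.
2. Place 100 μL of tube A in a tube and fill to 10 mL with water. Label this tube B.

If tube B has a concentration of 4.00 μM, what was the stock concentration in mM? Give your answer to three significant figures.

4.00 mM

Step 1: 0.1 mL + 0.9 mL = 1 mL total → factor 1/0.1 = 10
Step 2: 100 μL brought to 10 mL → factor 10000/100 = 100
Overall dilution factor = 10 × 100 = 1000
Stock = 4.00 μM × 1000 = 4000 μM = 4.00 mM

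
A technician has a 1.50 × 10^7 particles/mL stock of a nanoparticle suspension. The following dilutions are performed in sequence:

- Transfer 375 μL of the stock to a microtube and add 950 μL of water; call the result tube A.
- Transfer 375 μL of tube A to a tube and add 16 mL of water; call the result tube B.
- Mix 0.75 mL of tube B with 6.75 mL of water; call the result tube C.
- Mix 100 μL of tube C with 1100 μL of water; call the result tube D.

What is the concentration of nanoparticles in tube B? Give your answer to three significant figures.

Step 1: 375 μL + 950 μL = 1325 μL total → factor 1325/375 = 3.5333
Step 2: 375 μL + 16 mL = 16375 μL total → factor 16375/375 = 43.667
Dilution factor through tube B = 3.5333 × 43.667 = 154.29
[tube B] = 1.50 × 10^7 particles/mL / 154.29 = 9.72 × 10^4 particles/mL

9.72 × 10^4 particles/mL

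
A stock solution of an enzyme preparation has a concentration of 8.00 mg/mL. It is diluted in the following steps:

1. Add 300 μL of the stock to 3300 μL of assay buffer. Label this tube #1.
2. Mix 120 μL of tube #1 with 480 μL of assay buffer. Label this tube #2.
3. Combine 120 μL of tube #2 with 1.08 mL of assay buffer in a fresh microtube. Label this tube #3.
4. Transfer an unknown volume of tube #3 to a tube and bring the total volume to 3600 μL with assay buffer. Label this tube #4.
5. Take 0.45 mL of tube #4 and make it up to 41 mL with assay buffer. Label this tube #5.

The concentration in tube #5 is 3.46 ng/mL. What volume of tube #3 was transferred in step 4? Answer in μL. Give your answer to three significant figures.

85.1 μL

Step 1: 300 μL + 3300 μL = 3600 μL total → factor 3600/300 = 12
Step 2: 120 μL + 480 μL = 600 μL total → factor 600/120 = 5
Step 3: 120 μL + 1.08 mL = 1200 μL total → factor 1200/120 = 10
Step 4: v brought to 3600 μL → factor = 3600 μL/v
Step 5: 0.45 mL brought to 41 mL → factor 41/0.45 = 91.111
Product of known-step factors = 54667
Overall factor = 8.00 mg/mL / (3.46 ng/mL) = 2.3121 × 10^6
Step-4 factor = 2.3121 × 10^6 / 54667 = 42.295
v = 3600 μL / 42.295 = 85.1 μL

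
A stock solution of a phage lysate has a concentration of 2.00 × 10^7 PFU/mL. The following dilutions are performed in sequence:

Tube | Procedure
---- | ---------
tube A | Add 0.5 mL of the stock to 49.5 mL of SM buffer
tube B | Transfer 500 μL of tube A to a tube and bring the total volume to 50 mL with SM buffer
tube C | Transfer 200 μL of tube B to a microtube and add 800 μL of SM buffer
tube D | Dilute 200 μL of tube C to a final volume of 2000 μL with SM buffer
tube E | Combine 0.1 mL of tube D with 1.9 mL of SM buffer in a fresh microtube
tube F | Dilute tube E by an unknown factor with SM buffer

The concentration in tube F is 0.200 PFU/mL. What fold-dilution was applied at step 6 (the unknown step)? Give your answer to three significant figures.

10.0-fold

Step 1: 0.5 mL + 49.5 mL = 50 mL total → factor 50/0.5 = 100
Step 2: 500 μL brought to 50 mL → factor 50000/500 = 100
Step 3: 200 μL + 800 μL = 1000 μL total → factor 1000/200 = 5
Step 4: 200 μL brought to 2000 μL → factor 2000/200 = 10
Step 5: 0.1 mL + 1.9 mL = 2 mL total → factor 2/0.1 = 20
Step 6: unknown factor x
Product of known-step factors = 1 × 10^7
Overall factor = 2.00 × 10^7 PFU/mL / (0.200 PFU/mL) = 1 × 10^8
x = 1 × 10^8 / 1 × 10^7 = 10.0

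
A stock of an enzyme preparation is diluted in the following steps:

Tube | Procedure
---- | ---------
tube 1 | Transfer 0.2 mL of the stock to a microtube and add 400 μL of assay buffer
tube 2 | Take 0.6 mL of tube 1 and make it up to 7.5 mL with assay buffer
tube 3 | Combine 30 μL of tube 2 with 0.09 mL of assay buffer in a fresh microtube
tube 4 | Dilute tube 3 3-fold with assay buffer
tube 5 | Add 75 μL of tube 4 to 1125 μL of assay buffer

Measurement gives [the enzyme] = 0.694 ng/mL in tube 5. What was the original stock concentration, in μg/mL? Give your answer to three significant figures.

Step 1: 0.2 mL + 400 μL = 0.6 mL total → factor 0.6/0.2 = 3
Step 2: 0.6 mL brought to 7.5 mL → factor 7.5/0.6 = 12.5
Step 3: 30 μL + 0.09 mL = 120 μL total → factor 120/30 = 4
Step 4: 3-fold → factor 3
Step 5: 75 μL + 1125 μL = 1200 μL total → factor 1200/75 = 16
Overall dilution factor = 3 × 12.5 × 4 × 3 × 16 = 7200
Stock = 0.694 ng/mL × 7200 = 4997 ng/mL = 5.00 μg/mL

5.00 μg/mL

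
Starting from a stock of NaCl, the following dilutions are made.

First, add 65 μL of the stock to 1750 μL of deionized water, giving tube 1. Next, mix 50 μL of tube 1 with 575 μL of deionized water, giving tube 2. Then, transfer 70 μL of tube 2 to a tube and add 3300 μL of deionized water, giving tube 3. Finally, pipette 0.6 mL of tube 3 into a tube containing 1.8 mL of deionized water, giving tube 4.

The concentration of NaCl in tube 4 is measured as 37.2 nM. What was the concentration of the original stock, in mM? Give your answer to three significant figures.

Step 1: 65 μL + 1750 μL = 1815 μL total → factor 1815/65 = 27.923
Step 2: 50 μL + 575 μL = 625 μL total → factor 625/50 = 12.5
Step 3: 70 μL + 3300 μL = 3370 μL total → factor 3370/70 = 48.143
Step 4: 0.6 mL + 1.8 mL = 2.4 mL total → factor 2.4/0.6 = 4
Overall dilution factor = 27.923 × 12.5 × 48.143 × 4 = 67215
Stock = 37.2 nM × 67215 = 2.500 × 10^6 nM = 2.50 mM

2.50 mM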